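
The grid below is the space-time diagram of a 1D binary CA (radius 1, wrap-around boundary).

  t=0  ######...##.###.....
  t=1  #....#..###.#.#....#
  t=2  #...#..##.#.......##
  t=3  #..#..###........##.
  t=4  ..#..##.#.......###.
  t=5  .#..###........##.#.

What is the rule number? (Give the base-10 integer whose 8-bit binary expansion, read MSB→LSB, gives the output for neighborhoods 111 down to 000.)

  ### -> .   bit 7 = 0  t=0,i=1
  ##. -> #   bit 6 = 1  t=0,i=5
  #.# -> .   bit 5 = 0  t=0,i=11
  #.. -> .   bit 4 = 0  t=0,i=6
  .## -> #   bit 3 = 1  t=0,i=0
  .#. -> .   bit 2 = 0  t=1,i=5
  ..# -> #   bit 1 = 1  t=0,i=8
  ... -> .   bit 0 = 0  t=0,i=7
  bits 01001010 = 74

74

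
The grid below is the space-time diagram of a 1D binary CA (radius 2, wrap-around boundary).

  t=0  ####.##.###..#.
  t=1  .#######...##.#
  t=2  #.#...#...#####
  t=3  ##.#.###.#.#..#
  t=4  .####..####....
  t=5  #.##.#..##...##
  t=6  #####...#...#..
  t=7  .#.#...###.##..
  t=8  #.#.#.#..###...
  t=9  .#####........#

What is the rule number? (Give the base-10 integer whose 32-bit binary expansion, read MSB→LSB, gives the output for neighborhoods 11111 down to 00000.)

  ##### -> .   bit 31 = 0  t=1,i=3
  ####. -> #   bit 30 = 1  t=0,i=2
  ###.# -> #   bit 29 = 1  t=0,i=3
  ###.. -> .   bit 28 = 0  t=0,i=10
  ##.## -> #   bit 27 = 1  t=0,i=4
  ##.#. -> #   bit 26 = 1  t=1,i=13
  ##..# -> #   bit 25 = 1  t=0,i=11
  ##... -> .   bit 24 = 0  t=1,i=8
  #.### -> .   bit 23 = 0  t=0,i=0
  #.##. -> #   bit 22 = 1  t=0,i=5
  #.#.# -> #   bit 21 = 1  t=1,i=14
  #.#.. -> .   bit 20 = 0  t=2,i=2
  #..## -> .   bit 19 = 0  t=3,i=13
  #..#. -> #   bit 18 = 1  t=0,i=12
  #...# -> .   bit 17 = 0  t=1,i=9
  #.... -> .   bit 16 = 0  t=4,i=12
  .#### -> #   bit 15 = 1  t=0,i=1
  .###. -> .   bit 14 = 0  t=0,i=9
  .##.# -> #   bit 13 = 1  t=0,i=6
  .##.. -> .   bit 12 = 0  t=5,i=9
  .#.## -> #   bit 11 = 1  t=0,i=14
  .#.#. -> #   bit 10 = 1  t=3,i=10
  .#..# -> .   bit 9 = 0  t=3,i=12
  .#... -> #   bit 8 = 1  t=2,i=3
  ..### -> .   bit 7 = 0  t=2,i=10
  ..##. -> #   bit 6 = 1  t=1,i=11
  ..#.# -> .   bit 5 = 0  t=0,i=13
  ..#.. -> #   bit 4 = 1  t=2,i=6
  ...## -> #   bit 3 = 1  t=1,i=10
  ...#. -> #   bit 2 = 1  t=2,i=5
  ....# -> #   bit 1 = 1  t=4,i=14
  ..... -> #   bit 0 = 1  t=4,i=13
  bits 01101110011001001010110101011111 = 1852091743

1852091743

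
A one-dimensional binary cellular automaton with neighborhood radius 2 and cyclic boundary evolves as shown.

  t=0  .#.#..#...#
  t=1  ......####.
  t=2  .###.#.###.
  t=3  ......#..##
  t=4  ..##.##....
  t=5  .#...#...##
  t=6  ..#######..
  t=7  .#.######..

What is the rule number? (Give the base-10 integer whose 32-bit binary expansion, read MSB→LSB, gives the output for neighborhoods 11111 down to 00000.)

  #####|#  b31=1 t=6,i=4
  ####.|#  b30=1 t=1,i=8
  ###.#|.  b29=0 t=2,i=3
  ###..|#  b28=1 t=1,i=9
  ##.##|.  b27=0 t=4,i=4
  ##.#.|.  b26=0 t=2,i=4
  ##..#|#  b25=1 t=2,i=10
  ##...|.  b24=0 t=1,i=10
  #.###|.  b23=0 t=2,i=7
  #.##.|#  b22=1 t=4,i=5
  #.#.#|.  b21=0 t=0,i=1
  #.#..|.  b20=0 t=0,i=3
  #..##|.  b19=0 t=2,i=0
  #..#.|.  b18=0 t=0,i=5
  #...#|#  b17=1 t=0,i=8
  #....|.  b16=0 t=1,i=0
  .####|#  b15=1 t=1,i=7
  .###.|.  b14=0 t=2,i=2
  .##.#|.  b13=0 t=4,i=3
  .##..|.  b12=0 t=3,i=10
  .#.##|#  b11=1 t=2,i=6
  .#.#.|.  b10=0 t=0,i=0
  .#..#|.  b9=0 t=0,i=4
  .#...|#  b8=1 t=0,i=7
  ..###|.  b7=0 t=1,i=6
  ..##.|.  b6=0 t=3,i=9
  ..#.#|.  b5=0 t=0,i=10
  ..#..|#  b4=1 t=0,i=6
  ...##|#  b3=1 t=1,i=5
  ...#.|#  b2=1 t=0,i=9
  ....#|.  b1=0 t=1,i=4
  .....|#  b0=1 t=1,i=1
  bits 11010010010000101000100100011101 = 3527575837

3527575837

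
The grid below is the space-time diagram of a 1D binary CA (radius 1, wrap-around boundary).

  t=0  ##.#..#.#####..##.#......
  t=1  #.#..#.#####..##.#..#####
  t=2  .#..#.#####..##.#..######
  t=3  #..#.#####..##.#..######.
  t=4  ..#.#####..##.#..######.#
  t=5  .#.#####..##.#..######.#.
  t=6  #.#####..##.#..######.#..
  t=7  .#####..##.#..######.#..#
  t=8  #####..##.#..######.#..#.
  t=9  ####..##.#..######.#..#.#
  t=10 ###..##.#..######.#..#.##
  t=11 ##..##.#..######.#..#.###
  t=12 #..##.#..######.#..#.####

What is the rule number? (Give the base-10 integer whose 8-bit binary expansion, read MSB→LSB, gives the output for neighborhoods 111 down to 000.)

  ###|#  b7=1 t=0,i=9
  ##.|.  b6=0 t=0,i=1
  #.#|#  b5=1 t=0,i=2
  #..|.  b4=0 t=0,i=4
  .##|#  b3=1 t=0,i=0
  .#.|.  b2=0 t=0,i=3
  ..#|#  b1=1 t=0,i=5
  ...|#  b0=1 t=0,i=20
  bits 10101011 = 171

171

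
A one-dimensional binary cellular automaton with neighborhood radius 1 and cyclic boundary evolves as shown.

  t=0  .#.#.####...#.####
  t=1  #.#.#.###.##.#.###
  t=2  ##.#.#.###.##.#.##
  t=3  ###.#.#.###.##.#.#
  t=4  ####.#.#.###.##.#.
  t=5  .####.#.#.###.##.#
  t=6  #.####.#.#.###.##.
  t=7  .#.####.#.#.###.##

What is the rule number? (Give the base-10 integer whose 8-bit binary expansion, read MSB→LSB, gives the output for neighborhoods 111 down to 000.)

  ###|#  b7=1 t=0,i=6
  ##.|#  b6=1 t=0,i=8
  #.#|#  b5=1 t=0,i=0
  #..|.  b4=0 t=0,i=9
  .##|.  b3=0 t=0,i=5
  .#.|.  b2=0 t=0,i=1
  ..#|#  b1=1 t=0,i=11
  ...|#  b0=1 t=0,i=10
  bits 11100011 = 227

227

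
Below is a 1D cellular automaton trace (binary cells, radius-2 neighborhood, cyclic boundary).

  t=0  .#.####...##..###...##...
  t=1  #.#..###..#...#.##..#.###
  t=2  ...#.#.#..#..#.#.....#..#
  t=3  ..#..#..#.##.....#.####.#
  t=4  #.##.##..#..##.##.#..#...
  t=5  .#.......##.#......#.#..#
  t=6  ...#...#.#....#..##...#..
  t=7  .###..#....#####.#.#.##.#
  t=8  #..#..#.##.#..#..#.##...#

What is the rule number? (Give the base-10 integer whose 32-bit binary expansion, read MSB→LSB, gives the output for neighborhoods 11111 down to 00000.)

  nb #####: next=.  (t=7,i=13, bit31=0)
  nb ####.: next=#  (t=0,i=5, bit30=1)
  nb ###.#: next=.  (t=1,i=0, bit29=0)
  nb ###..: next=#  (t=0,i=6, bit28=1)
  nb ##.##: next=.  (t=4,i=4, bit27=0)
  nb ##.#.: next=.  (t=1,i=1, bit26=0)
  nb ##..#: next=.  (t=0,i=12, bit25=0)
  nb ##...: next=#  (t=0,i=7, bit24=1)
  nb #.###: next=.  (t=0,i=3, bit23=0)
  nb #.##.: next=.  (t=1,i=16, bit22=0)
  nb #.#.#: next=#  (t=2,i=5, bit21=1)
  nb #.#..: next=.  (t=1,i=2, bit20=0)
  nb #..##: next=.  (t=0,i=13, bit19=0)
  nb #..#.: next=.  (t=1,i=9, bit18=0)
  nb #...#: next=.  (t=0,i=8, bit17=0)
  nb #....: next=#  (t=0,i=23, bit16=1)
  nb .####: next=.  (t=0,i=4, bit15=0)
  nb .###.: next=.  (t=0,i=15, bit14=0)
  nb .##.#: next=.  (t=4,i=3, bit13=0)
  nb .##..: next=.  (t=0,i=11, bit12=0)
  nb .#.##: next=#  (t=0,i=2, bit11=1)
  nb .#.#.: next=.  (t=2,i=4, bit10=0)
  nb .#..#: next=#  (t=1,i=3, bit9=1)
  nb .#...: next=.  (t=1,i=11, bit8=0)
  nb ..###: next=#  (t=0,i=14, bit7=1)
  nb ..##.: next=#  (t=0,i=10, bit6=1)
  nb ..#.#: next=.  (t=0,i=1, bit5=0)
  nb ..#..: next=#  (t=1,i=10, bit4=1)
  nb ...##: next=.  (t=0,i=9, bit3=0)
  nb ...#.: next=#  (t=0,i=0, bit2=1)
  nb ....#: next=#  (t=0,i=24, bit1=1)
  nb .....: next=.  (t=2,i=18, bit0=0)
  bits 01010001001000010000101011010110 = 1361119958

1361119958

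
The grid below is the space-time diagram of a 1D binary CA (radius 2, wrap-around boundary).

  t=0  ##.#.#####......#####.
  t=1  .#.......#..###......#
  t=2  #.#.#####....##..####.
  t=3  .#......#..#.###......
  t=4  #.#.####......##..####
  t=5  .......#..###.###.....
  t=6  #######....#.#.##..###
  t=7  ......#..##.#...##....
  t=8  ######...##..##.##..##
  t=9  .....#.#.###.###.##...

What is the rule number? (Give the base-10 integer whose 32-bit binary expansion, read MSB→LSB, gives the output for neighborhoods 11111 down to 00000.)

436368711

  nb #####: next=.  (t=0,i=7, bit31=0)
  nb ####.: next=.  (t=0,i=8, bit30=0)
  nb ###.#: next=.  (t=0,i=20, bit29=0)
  nb ###..: next=#  (t=0,i=9, bit28=1)
  nb ##.##: next=#  (t=0,i=21, bit27=1)
  nb ##.#.: next=.  (t=0,i=2, bit26=0)
  nb ##..#: next=#  (t=2,i=15, bit25=1)
  nb ##...: next=.  (t=0,i=10, bit24=0)
  nb #.###: next=.  (t=0,i=5, bit23=0)
  nb #.##.: next=.  (t=0,i=0, bit22=0)
  nb #.#.#: next=.  (t=0,i=3, bit21=0)
  nb #.#..: next=.  (t=1,i=1, bit20=0)
  nb #..##: next=.  (t=1,i=11, bit19=0)
  nb #..#.: next=.  (t=3,i=10, bit18=0)
  nb #...#: next=#  (t=7,i=14, bit17=1)
  nb #....: next=.  (t=0,i=11, bit16=0)
  nb .####: next=.  (t=0,i=6, bit15=0)
  nb .###.: next=#  (t=1,i=13, bit14=1)
  nb .##.#: next=#  (t=0,i=1, bit13=1)
  nb .##..: next=#  (t=2,i=14, bit12=1)
  nb .#.##: next=.  (t=0,i=4, bit11=0)
  nb .#.#.: next=#  (t=1,i=0, bit10=1)
  nb .#..#: next=.  (t=1,i=10, bit9=0)
  nb .#...: next=#  (t=1,i=2, bit8=1)
  nb ..###: next=.  (t=0,i=16, bit7=0)
  nb ..##.: next=#  (t=2,i=13, bit6=1)
  nb ..#.#: next=.  (t=1,i=21, bit5=0)
  nb ..#..: next=.  (t=1,i=9, bit4=0)
  nb ...##: next=.  (t=0,i=15, bit3=0)
  nb ...#.: next=#  (t=1,i=8, bit2=1)
  nb ....#: next=#  (t=0,i=14, bit1=1)
  nb .....: next=#  (t=0,i=12, bit0=1)
  bits 00011010000000100111010101000111 = 436368711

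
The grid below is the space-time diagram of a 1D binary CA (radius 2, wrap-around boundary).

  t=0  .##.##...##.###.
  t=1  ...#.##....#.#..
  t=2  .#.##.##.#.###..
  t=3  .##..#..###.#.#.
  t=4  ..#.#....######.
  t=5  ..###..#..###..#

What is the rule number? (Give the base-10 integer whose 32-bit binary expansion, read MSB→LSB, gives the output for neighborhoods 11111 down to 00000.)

2905922594

  ##### -> #   bit 31 = 1  t=4,i=11
  ####. -> .   bit 30 = 0  t=4,i=13
  ###.# -> #   bit 29 = 1  t=3,i=10
  ###.. -> .   bit 28 = 0  t=0,i=14
  ##.## -> #   bit 27 = 1  t=0,i=3
  ##.#. -> #   bit 26 = 1  t=2,i=8
  ##..# -> .   bit 25 = 0  t=0,i=15
  ##... -> #   bit 24 = 1  t=0,i=6
  #.### -> .   bit 23 = 0  t=0,i=12
  #.##. -> .   bit 22 = 0  t=0,i=4
  #.#.# -> #   bit 21 = 1  t=2,i=9
  #.#.. -> #   bit 20 = 1  t=1,i=13
  #..## -> .   bit 19 = 0  t=0,i=0
  #..#. -> #   bit 18 = 1  t=3,i=4
  #...# -> .   bit 17 = 0  t=0,i=7
  #.... -> .   bit 16 = 0  t=1,i=8
  .#### -> #   bit 15 = 1  t=4,i=10
  .###. -> #   bit 14 = 1  t=0,i=13
  .##.# -> .   bit 13 = 0  t=0,i=2
  .##.. -> #   bit 12 = 1  t=0,i=5
  .#.## -> #   bit 11 = 1  t=1,i=4
  .#.#. -> #   bit 10 = 1  t=1,i=12
  .#..# -> .   bit 9 = 0  t=3,i=6
  .#... -> .   bit 8 = 0  t=1,i=14
  ..### -> .   bit 7 = 0  t=3,i=8
  ..##. -> .   bit 6 = 0  t=0,i=1
  ..#.# -> #   bit 5 = 1  t=1,i=3
  ..#.. -> .   bit 4 = 0  t=3,i=5
  ...## -> .   bit 3 = 0  t=0,i=8
  ...#. -> .   bit 2 = 0  t=1,i=2
  ....# -> #   bit 1 = 1  t=1,i=1
  ..... -> .   bit 0 = 0  t=1,i=0
  bits 10101101001101001101110000100010 = 2905922594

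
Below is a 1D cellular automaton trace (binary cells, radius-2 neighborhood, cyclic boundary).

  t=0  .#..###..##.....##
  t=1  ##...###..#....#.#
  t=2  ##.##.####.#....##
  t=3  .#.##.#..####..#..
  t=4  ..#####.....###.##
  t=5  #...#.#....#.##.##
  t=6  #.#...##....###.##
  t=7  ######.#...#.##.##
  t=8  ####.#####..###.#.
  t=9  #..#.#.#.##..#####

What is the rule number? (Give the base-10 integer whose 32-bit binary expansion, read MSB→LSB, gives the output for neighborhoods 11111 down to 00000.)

3069606152

  nb #####: next=#  (t=4,i=4, bit31=1)
  nb ####.: next=.  (t=2,i=0, bit30=0)
  nb ###.#: next=#  (t=2,i=1, bit29=1)
  nb ###..: next=#  (t=0,i=6, bit28=1)
  nb ##.##: next=.  (t=2,i=2, bit27=0)
  nb ##.#.: next=#  (t=0,i=0, bit26=1)
  nb ##..#: next=#  (t=0,i=7, bit25=1)
  nb ##...: next=.  (t=0,i=11, bit24=0)
  nb #.###: next=#  (t=1,i=17, bit23=1)
  nb #.##.: next=#  (t=2,i=3, bit22=1)
  nb #.#.#: next=#  (t=8,i=16, bit21=1)
  nb #.#..: next=#  (t=0,i=1, bit20=1)
  nb #..##: next=.  (t=0,i=3, bit19=0)
  nb #..#.: next=#  (t=1,i=9, bit18=1)
  nb #...#: next=#  (t=1,i=3, bit17=1)
  nb #....: next=.  (t=0,i=12, bit16=0)
  nb .####: next=.  (t=2,i=7, bit15=0)
  nb .###.: next=#  (t=0,i=5, bit14=1)
  nb .##.#: next=#  (t=0,i=17, bit13=1)
  nb .##..: next=#  (t=0,i=10, bit12=1)
  nb .#.##: next=#  (t=1,i=16, bit11=1)
  nb .#.#.: next=.  (t=5,i=5, bit10=0)
  nb .#..#: next=.  (t=0,i=2, bit9=0)
  nb .#...: next=#  (t=1,i=11, bit8=1)
  nb ..###: next=.  (t=0,i=4, bit7=0)
  nb ..##.: next=.  (t=0,i=9, bit6=0)
  nb ..#.#: next=.  (t=1,i=15, bit5=0)
  nb ..#..: next=.  (t=1,i=10, bit4=0)
  nb ...##: next=#  (t=0,i=15, bit3=1)
  nb ...#.: next=.  (t=1,i=14, bit2=0)
  nb ....#: next=.  (t=0,i=14, bit1=0)
  nb .....: next=.  (t=0,i=13, bit0=0)
  bits 10110110111101100111100100001000 = 3069606152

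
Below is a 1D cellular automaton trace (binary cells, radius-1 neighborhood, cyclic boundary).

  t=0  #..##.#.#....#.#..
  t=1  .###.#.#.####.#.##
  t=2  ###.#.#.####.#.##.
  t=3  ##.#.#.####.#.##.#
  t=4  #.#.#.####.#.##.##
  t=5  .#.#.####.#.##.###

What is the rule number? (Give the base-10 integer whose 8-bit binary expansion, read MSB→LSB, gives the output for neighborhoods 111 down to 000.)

187

  ### -> #   bit 7 = 1  t=1,i=2
  ##. -> .   bit 6 = 0  t=0,i=4
  #.# -> #   bit 5 = 1  t=0,i=5
  #.. -> #   bit 4 = 1  t=0,i=1
  .## -> #   bit 3 = 1  t=0,i=3
  .#. -> .   bit 2 = 0  t=0,i=0
  ..# -> #   bit 1 = 1  t=0,i=2
  ... -> #   bit 0 = 1  t=0,i=10
  bits 10111011 = 187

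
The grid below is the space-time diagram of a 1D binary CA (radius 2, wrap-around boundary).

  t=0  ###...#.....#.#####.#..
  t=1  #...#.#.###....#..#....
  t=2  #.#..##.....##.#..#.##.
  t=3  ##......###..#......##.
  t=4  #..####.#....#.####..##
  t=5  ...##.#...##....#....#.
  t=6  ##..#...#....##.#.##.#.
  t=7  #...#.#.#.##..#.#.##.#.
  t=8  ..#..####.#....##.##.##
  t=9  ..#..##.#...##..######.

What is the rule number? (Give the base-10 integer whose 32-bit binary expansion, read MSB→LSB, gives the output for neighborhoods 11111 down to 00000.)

  #####|.  b31=0 t=0,i=16
  ####.|.  b30=0 t=0,i=17
  ###.#|#  b29=1 t=0,i=18
  ###..|.  b28=0 t=0,i=2
  ##.##|#  b27=1 t=3,i=22
  ##.#.|.  b26=0 t=0,i=19
  ##..#|.  b25=0 t=3,i=11
  ##...|.  b24=0 t=0,i=3
  #.###|.  b23=0 t=0,i=14
  #.##.|#  b22=1 t=2,i=20
  #.#.#|#  b21=1 t=1,i=6
  #.#..|.  b20=0 t=0,i=20
  #..##|.  b19=0 t=0,i=22
  #..#.|.  b18=0 t=1,i=17
  #...#|#  b17=1 t=0,i=4
  #....|#  b16=1 t=0,i=8
  .####|#  b15=1 t=0,i=15
  .###.|.  b14=0 t=0,i=1
  .##.#|#  b13=1 t=2,i=13
  .##..|.  b12=0 t=2,i=6
  .#.##|.  b11=0 t=0,i=13
  .#.#.|#  b10=1 t=1,i=5
  .#..#|.  b9=0 t=0,i=21
  .#...|.  b8=0 t=0,i=7
  ..###|#  b7=1 t=0,i=0
  ..##.|.  b6=0 t=2,i=5
  ..#.#|.  b5=0 t=0,i=12
  ..#..|#  b4=1 t=0,i=6
  ...##|.  b3=0 t=2,i=11
  ...#.|.  b2=0 t=0,i=5
  ....#|#  b1=1 t=0,i=10
  .....|#  b0=1 t=0,i=9
  bits 00101000011000111010010010010011 = 677618835

677618835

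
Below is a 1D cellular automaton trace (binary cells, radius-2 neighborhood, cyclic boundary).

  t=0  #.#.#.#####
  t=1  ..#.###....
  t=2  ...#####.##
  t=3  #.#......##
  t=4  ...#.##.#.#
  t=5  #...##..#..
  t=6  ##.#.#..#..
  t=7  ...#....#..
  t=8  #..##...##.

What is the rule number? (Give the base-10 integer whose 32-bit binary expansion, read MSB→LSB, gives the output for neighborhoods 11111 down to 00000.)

299915545

  [31] ##### => .  t=0,i=8
  [30] ####. => .  t=0,i=10
  [29] ###.# => .  t=0,i=0
  [28] ###.. => #  t=1,i=6
  [27] ##.## => .  t=2,i=8
  [26] ##.#. => .  t=0,i=1
  [25] ##..# => .  t=5,i=6
  [24] ##... => #  t=1,i=7
  [23] #.### => #  t=0,i=6
  [22] #.##. => #  t=2,i=9
  [21] #.#.# => #  t=0,i=2
  [20] #.#.. => .  t=3,i=2
  [19] #..## => .  t=6,i=10
  [18] #..#. => .  t=5,i=7
  [17] #...# => .  t=2,i=1
  [16] #.... => .  t=1,i=8
  [15] .#### => .  t=0,i=7
  [14] .###. => #  t=1,i=5
  [13] .##.# => .  t=4,i=6
  [12] .##.. => #  t=2,i=10
  [11] .#.## => #  t=0,i=5
  [10] .#.#. => .  t=0,i=3
  [9] .#..# => .  t=5,i=9
  [8] .#... => #  t=3,i=3
  [7] ..### => .  t=2,i=3
  [6] ..##. => .  t=5,i=4
  [5] ..#.# => .  t=1,i=2
  [4] ..#.. => #  t=5,i=0
  [3] ...## => #  t=2,i=2
  [2] ...#. => .  t=1,i=1
  [1] ....# => .  t=1,i=0
  [0] ..... => #  t=1,i=9
  bits 00010001111000000101100100011001 = 299915545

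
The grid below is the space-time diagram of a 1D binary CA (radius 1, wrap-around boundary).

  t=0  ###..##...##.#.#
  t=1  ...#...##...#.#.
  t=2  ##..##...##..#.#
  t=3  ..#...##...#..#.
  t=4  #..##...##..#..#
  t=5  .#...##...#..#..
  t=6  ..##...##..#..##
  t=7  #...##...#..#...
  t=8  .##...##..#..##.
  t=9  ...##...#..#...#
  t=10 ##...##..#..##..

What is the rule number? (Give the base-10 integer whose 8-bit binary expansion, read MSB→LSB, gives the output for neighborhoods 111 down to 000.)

49

  ###|.  b7=0 t=0,i=0
  ##.|.  b6=0 t=0,i=2
  #.#|#  b5=1 t=0,i=12
  #..|#  b4=1 t=0,i=3
  .##|.  b3=0 t=0,i=5
  .#.|.  b2=0 t=0,i=13
  ..#|.  b1=0 t=0,i=4
  ...|#  b0=1 t=0,i=8
  bits 00110001 = 49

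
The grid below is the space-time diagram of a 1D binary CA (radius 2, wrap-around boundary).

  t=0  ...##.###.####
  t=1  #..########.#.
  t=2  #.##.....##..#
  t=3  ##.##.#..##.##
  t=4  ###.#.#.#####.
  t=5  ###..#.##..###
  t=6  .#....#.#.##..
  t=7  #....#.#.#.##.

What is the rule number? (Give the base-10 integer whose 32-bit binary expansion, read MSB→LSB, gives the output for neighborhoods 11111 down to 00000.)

1771601093

  ##### -> .   bit 31 = 0  t=1,i=5
  ####. -> #   bit 30 = 1  t=0,i=12
  ###.# -> #   bit 29 = 1  t=0,i=8
  ###.. -> .   bit 28 = 0  t=0,i=13
  ##.## -> #   bit 27 = 1  t=0,i=5
  ##.#. -> .   bit 26 = 0  t=1,i=11
  ##..# -> .   bit 25 = 0  t=2,i=11
  ##... -> #   bit 24 = 1  t=0,i=0
  #.### -> #   bit 23 = 1  t=0,i=6
  #.##. -> .   bit 22 = 0  t=2,i=2
  #.#.# -> .   bit 21 = 0  t=1,i=12
  #.#.. -> #   bit 20 = 1  t=1,i=0
  #..## -> #   bit 19 = 1  t=1,i=2
  #..#. -> .   bit 18 = 0  t=5,i=4
  #...# -> .   bit 17 = 0  t=0,i=1
  #.... -> .   bit 16 = 0  t=2,i=5
  .#### -> .   bit 15 = 0  t=0,i=11
  .###. -> #   bit 14 = 1  t=0,i=7
  .##.# -> #   bit 13 = 1  t=0,i=4
  .##.. -> #   bit 12 = 1  t=2,i=3
  .#.## -> #   bit 11 = 1  t=4,i=7
  .#.#. -> #   bit 10 = 1  t=1,i=13
  .#..# -> .   bit 9 = 0  t=1,i=1
  .#... -> .   bit 8 = 0  t=6,i=2
  ..### -> #   bit 7 = 1  t=1,i=3
  ..##. -> #   bit 6 = 1  t=0,i=3
  ..#.# -> .   bit 5 = 0  t=5,i=5
  ..#.. -> .   bit 4 = 0  t=6,i=1
  ...## -> .   bit 3 = 0  t=0,i=2
  ...#. -> #   bit 2 = 1  t=6,i=0
  ....# -> .   bit 1 = 0  t=2,i=7
  ..... -> #   bit 0 = 1  t=2,i=6
  bits 01101001100110000111110011000101 = 1771601093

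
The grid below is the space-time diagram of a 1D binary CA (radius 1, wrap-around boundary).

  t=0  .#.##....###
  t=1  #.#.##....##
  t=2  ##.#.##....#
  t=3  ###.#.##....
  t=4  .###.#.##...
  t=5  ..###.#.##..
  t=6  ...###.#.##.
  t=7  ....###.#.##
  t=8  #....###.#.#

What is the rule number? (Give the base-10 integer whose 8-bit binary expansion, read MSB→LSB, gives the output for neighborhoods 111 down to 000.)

  [7] ### => #  t=0,i=10
  [6] ##. => #  t=0,i=4
  [5] #.# => #  t=0,i=0
  [4] #.. => #  t=0,i=5
  [3] .## => .  t=0,i=3
  [2] .#. => .  t=0,i=1
  [1] ..# => .  t=0,i=8
  [0] ... => .  t=0,i=6
  bits 11110000 = 240

240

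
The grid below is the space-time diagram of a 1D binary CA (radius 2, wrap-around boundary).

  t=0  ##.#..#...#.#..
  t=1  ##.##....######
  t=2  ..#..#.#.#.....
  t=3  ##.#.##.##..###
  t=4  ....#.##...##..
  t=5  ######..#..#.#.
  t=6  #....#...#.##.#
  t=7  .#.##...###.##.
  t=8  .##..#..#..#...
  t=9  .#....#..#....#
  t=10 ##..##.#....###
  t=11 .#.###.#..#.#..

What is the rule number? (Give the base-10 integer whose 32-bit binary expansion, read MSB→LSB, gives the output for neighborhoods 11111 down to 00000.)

429403879

  ##### -> .   bit 31 = 0  t=1,i=11
  ####. -> .   bit 30 = 0  t=1,i=0
  ###.# -> .   bit 29 = 0  t=1,i=1
  ###.. -> #   bit 28 = 1  t=5,i=5
  ##.## -> #   bit 27 = 1  t=1,i=2
  ##.#. -> .   bit 26 = 0  t=0,i=2
  ##..# -> .   bit 25 = 0  t=3,i=10
  ##... -> #   bit 24 = 1  t=1,i=5
  #.### -> #   bit 23 = 1  t=5,i=0
  #.##. -> .   bit 22 = 0  t=1,i=3
  #.#.# -> .   bit 21 = 0  t=2,i=7
  #.#.. -> #   bit 20 = 1  t=0,i=3
  #..## -> #   bit 19 = 1  t=0,i=14
  #..#. -> .   bit 18 = 0  t=0,i=5
  #...# -> .   bit 17 = 0  t=0,i=8
  #.... -> .   bit 16 = 0  t=1,i=6
  .#### -> .   bit 15 = 0  t=1,i=10
  .###. -> .   bit 14 = 0  t=7,i=9
  .##.# -> #   bit 13 = 1  t=0,i=1
  .##.. -> .   bit 12 = 0  t=1,i=4
  .#.## -> #   bit 11 = 1  t=3,i=4
  .#.#. -> #   bit 10 = 1  t=0,i=11
  .#..# -> #   bit 9 = 1  t=0,i=4
  .#... -> .   bit 8 = 0  t=0,i=7
  ..### -> #   bit 7 = 1  t=1,i=9
  ..##. -> #   bit 6 = 1  t=0,i=0
  ..#.# -> #   bit 5 = 1  t=0,i=10
  ..#.. -> .   bit 4 = 0  t=0,i=6
  ...## -> .   bit 3 = 0  t=1,i=8
  ...#. -> #   bit 2 = 1  t=0,i=9
  ....# -> #   bit 1 = 1  t=1,i=7
  ..... -> #   bit 0 = 1  t=2,i=12
  bits 00011001100110000010111011100111 = 429403879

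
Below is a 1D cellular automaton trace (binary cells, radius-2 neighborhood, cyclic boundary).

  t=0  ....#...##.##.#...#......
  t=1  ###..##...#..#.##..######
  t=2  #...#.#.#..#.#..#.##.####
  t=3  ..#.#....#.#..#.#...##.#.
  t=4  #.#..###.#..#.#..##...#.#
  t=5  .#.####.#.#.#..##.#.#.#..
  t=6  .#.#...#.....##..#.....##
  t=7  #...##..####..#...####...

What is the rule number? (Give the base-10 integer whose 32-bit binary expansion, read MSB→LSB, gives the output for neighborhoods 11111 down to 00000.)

2357941155

  ##### -> #   bit 31 = 1  t=1,i=0
  ####. -> .   bit 30 = 0  t=1,i=1
  ###.# -> .   bit 29 = 0  t=4,i=7
  ###.. -> .   bit 28 = 0  t=1,i=2
  ##.## -> #   bit 27 = 1  t=0,i=10
  ##.#. -> #   bit 26 = 1  t=0,i=13
  ##..# -> .   bit 25 = 0  t=1,i=3
  ##... -> .   bit 24 = 0  t=1,i=7
  #.### -> #   bit 23 = 1  t=2,i=21
  #.##. -> .   bit 22 = 0  t=0,i=11
  #.#.# -> .   bit 21 = 0  t=2,i=6
  #.#.. -> .   bit 20 = 0  t=0,i=14
  #..## -> #   bit 19 = 1  t=1,i=4
  #..#. -> .   bit 18 = 0  t=1,i=12
  #...# -> #   bit 17 = 1  t=0,i=6
  #.... -> #   bit 16 = 1  t=0,i=20
  .#### -> .   bit 15 = 0  t=1,i=20
  .###. -> #   bit 14 = 1  t=4,i=6
  .##.# -> .   bit 13 = 0  t=0,i=9
  .##.. -> #   bit 12 = 1  t=1,i=6
  .#.## -> .   bit 11 = 0  t=1,i=14
  .#.#. -> .   bit 10 = 0  t=2,i=5
  .#..# -> #   bit 9 = 1  t=1,i=11
  .#... -> #   bit 8 = 1  t=0,i=5
  ..### -> #   bit 7 = 1  t=1,i=19
  ..##. -> .   bit 6 = 0  t=0,i=8
  ..#.# -> #   bit 5 = 1  t=1,i=13
  ..#.. -> .   bit 4 = 0  t=0,i=4
  ...## -> .   bit 3 = 0  t=0,i=7
  ...#. -> .   bit 2 = 0  t=0,i=3
  ....# -> #   bit 1 = 1  t=0,i=2
  ..... -> #   bit 0 = 1  t=0,i=0
  bits 10001100100010110101001110100011 = 2357941155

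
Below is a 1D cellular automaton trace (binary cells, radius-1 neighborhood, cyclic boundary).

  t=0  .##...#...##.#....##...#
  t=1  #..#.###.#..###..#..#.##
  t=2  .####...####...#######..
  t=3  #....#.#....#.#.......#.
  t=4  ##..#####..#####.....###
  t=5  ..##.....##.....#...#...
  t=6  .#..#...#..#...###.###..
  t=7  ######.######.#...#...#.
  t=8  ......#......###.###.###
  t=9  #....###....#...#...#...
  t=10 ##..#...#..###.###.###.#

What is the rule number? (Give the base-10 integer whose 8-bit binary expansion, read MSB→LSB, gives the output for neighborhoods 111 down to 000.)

54

  ###|.  b7=0 t=1,i=6
  ##.|.  b6=0 t=0,i=2
  #.#|#  b5=1 t=0,i=0
  #..|#  b4=1 t=0,i=3
  .##|.  b3=0 t=0,i=1
  .#.|#  b2=1 t=0,i=6
  ..#|#  b1=1 t=0,i=5
  ...|.  b0=0 t=0,i=4
  bits 00110110 = 54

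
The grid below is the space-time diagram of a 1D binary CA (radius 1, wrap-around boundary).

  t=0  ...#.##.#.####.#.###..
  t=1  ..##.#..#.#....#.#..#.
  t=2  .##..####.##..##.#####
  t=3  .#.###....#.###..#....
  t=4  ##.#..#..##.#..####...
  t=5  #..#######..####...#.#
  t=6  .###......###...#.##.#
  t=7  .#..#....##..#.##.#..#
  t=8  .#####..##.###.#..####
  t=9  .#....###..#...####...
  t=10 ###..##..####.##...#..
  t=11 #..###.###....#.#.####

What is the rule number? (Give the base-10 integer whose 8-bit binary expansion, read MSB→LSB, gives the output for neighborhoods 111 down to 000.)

  [7] ### => .  t=0,i=11
  [6] ##. => .  t=0,i=6
  [5] #.# => .  t=0,i=4
  [4] #.. => #  t=0,i=20
  [3] .## => #  t=0,i=5
  [2] .#. => #  t=0,i=3
  [1] ..# => #  t=0,i=2
  [0] ... => .  t=0,i=0
  bits 00011110 = 30

30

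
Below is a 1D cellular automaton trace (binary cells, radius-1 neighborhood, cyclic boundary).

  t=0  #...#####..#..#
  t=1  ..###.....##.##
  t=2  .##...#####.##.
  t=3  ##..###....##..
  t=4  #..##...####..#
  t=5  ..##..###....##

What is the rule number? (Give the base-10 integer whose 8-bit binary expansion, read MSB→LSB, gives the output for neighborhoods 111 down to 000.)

  [7] ### => .  t=0,i=5
  [6] ##. => .  t=0,i=0
  [5] #.# => #  t=1,i=12
  [4] #.. => .  t=0,i=1
  [3] .## => #  t=0,i=4
  [2] .#. => #  t=0,i=11
  [1] ..# => #  t=0,i=3
  [0] ... => #  t=0,i=2
  bits 00101111 = 47

47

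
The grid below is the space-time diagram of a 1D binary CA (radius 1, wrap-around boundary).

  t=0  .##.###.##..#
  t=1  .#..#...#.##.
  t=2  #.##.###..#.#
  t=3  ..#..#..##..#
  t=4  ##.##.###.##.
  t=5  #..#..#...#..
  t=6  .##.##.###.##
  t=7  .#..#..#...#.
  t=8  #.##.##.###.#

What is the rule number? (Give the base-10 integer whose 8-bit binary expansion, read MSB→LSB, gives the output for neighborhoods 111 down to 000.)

27

  nb ###: next=.  (t=0,i=5, bit7=0)
  nb ##.: next=.  (t=0,i=2, bit6=0)
  nb #.#: next=.  (t=0,i=0, bit5=0)
  nb #..: next=#  (t=0,i=10, bit4=1)
  nb .##: next=#  (t=0,i=1, bit3=1)
  nb .#.: next=.  (t=0,i=12, bit2=0)
  nb ..#: next=#  (t=0,i=11, bit1=1)
  nb ...: next=#  (t=1,i=6, bit0=1)
  bits 00011011 = 27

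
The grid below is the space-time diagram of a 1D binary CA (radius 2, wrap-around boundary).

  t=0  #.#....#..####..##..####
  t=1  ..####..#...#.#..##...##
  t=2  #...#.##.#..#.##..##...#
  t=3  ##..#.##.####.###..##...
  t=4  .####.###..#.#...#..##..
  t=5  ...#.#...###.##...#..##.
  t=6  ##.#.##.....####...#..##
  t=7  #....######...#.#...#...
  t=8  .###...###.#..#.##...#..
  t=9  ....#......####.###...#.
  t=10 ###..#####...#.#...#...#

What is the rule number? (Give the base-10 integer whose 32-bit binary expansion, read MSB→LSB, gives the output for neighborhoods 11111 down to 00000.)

  ##### -> #   bit 31 = 1  t=0,i=22
  ####. -> #   bit 30 = 1  t=0,i=12
  ###.# -> .   bit 29 = 0  t=0,i=0
  ###.. -> .   bit 28 = 0  t=0,i=13
  ##.## -> #   bit 27 = 1  t=3,i=8
  ##.#. -> .   bit 26 = 0  t=0,i=1
  ##..# -> #   bit 25 = 1  t=0,i=14
  ##... -> #   bit 24 = 1  t=1,i=19
  #.### -> .   bit 23 = 0  t=3,i=9
  #.##. -> #   bit 22 = 1  t=2,i=6
  #.#.# -> .   bit 21 = 0  t=6,i=3
  #.#.. -> #   bit 20 = 1  t=0,i=2
  #..## -> .   bit 19 = 0  t=0,i=9
  #..#. -> #   bit 18 = 1  t=1,i=7
  #...# -> .   bit 17 = 0  t=1,i=10
  #.... -> #   bit 16 = 1  t=0,i=4
  .#### -> .   bit 15 = 0  t=0,i=11
  .###. -> .   bit 14 = 0  t=3,i=15
  .##.# -> #   bit 13 = 1  t=2,i=7
  .##.. -> #   bit 12 = 1  t=0,i=17
  .#.## -> .   bit 11 = 0  t=2,i=5
  .#.#. -> .   bit 10 = 0  t=1,i=13
  .#..# -> #   bit 9 = 1  t=0,i=8
  .#... -> #   bit 8 = 1  t=0,i=3
  ..### -> .   bit 7 = 0  t=0,i=10
  ..##. -> .   bit 6 = 0  t=0,i=16
  ..#.# -> #   bit 5 = 1  t=1,i=12
  ..#.. -> .   bit 4 = 0  t=0,i=7
  ...## -> .   bit 3 = 0  t=1,i=21
  ...#. -> .   bit 2 = 0  t=0,i=6
  ....# -> #   bit 1 = 1  t=0,i=5
  ..... -> #   bit 0 = 1  t=6,i=9
  bits 11001011010101010011001100100011 = 3411358499

3411358499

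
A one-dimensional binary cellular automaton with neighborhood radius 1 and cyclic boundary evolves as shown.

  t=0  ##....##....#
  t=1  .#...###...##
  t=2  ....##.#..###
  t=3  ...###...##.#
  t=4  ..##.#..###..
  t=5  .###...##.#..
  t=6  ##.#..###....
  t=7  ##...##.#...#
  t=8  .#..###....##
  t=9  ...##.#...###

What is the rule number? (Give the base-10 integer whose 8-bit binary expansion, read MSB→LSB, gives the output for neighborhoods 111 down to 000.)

74

  ###|.  b7=0 t=0,i=0
  ##.|#  b6=1 t=0,i=1
  #.#|.  b5=0 t=1,i=0
  #..|.  b4=0 t=0,i=2
  .##|#  b3=1 t=0,i=6
  .#.|.  b2=0 t=1,i=1
  ..#|#  b1=1 t=0,i=5
  ...|.  b0=0 t=0,i=3
  bits 01001010 = 74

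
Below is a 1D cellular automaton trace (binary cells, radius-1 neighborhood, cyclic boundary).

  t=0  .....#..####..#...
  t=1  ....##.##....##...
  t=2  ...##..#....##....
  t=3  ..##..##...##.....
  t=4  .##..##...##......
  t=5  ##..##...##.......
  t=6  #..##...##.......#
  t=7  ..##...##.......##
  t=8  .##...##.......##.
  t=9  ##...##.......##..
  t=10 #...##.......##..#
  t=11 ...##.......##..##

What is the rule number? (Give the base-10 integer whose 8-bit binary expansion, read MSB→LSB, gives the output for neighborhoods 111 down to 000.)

14

  ###|.  b7=0 t=0,i=9
  ##.|.  b6=0 t=0,i=11
  #.#|.  b5=0 t=1,i=6
  #..|.  b4=0 t=0,i=6
  .##|#  b3=1 t=0,i=8
  .#.|#  b2=1 t=0,i=5
  ..#|#  b1=1 t=0,i=4
  ...|.  b0=0 t=0,i=0
  bits 00001110 = 14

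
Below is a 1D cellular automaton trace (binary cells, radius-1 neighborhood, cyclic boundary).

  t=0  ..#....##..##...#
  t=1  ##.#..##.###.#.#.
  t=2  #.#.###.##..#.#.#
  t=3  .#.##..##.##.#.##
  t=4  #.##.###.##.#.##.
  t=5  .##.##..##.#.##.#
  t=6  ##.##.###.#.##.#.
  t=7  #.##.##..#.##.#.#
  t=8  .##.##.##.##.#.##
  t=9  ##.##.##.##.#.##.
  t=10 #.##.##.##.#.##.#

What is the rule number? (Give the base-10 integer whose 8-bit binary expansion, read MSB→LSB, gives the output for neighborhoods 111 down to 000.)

  [7] ### => .  t=1,i=10
  [6] ##. => .  t=0,i=8
  [5] #.# => #  t=1,i=2
  [4] #.. => #  t=0,i=0
  [3] .## => #  t=0,i=7
  [2] .#. => .  t=0,i=2
  [1] ..# => #  t=0,i=1
  [0] ... => .  t=0,i=4
  bits 00111010 = 58

58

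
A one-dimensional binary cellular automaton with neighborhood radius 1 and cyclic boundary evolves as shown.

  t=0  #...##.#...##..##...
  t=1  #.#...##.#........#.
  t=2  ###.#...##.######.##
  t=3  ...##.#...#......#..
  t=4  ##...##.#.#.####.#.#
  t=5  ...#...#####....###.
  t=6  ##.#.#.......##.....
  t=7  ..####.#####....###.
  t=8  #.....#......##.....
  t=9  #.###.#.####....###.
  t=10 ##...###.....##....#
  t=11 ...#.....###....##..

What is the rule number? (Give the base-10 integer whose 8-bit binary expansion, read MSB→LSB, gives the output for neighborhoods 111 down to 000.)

37

  ### -> .   bit 7 = 0  t=2,i=0
  ##. -> .   bit 6 = 0  t=0,i=5
  #.# -> #   bit 5 = 1  t=0,i=6
  #.. -> .   bit 4 = 0  t=0,i=1
  .## -> .   bit 3 = 0  t=0,i=4
  .#. -> #   bit 2 = 1  t=0,i=0
  ..# -> .   bit 1 = 0  t=0,i=3
  ... -> #   bit 0 = 1  t=0,i=2
  bits 00100101 = 37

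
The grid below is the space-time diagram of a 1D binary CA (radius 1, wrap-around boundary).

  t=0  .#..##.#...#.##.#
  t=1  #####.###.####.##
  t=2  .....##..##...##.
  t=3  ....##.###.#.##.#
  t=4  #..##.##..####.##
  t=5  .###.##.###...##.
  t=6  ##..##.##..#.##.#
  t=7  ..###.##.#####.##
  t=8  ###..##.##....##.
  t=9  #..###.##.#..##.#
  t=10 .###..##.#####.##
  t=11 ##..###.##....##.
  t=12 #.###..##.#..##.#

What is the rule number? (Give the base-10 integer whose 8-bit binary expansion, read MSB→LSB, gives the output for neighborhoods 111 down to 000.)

  ### -> .   bit 7 = 0  t=1,i=0
  ##. -> .   bit 6 = 0  t=0,i=5
  #.# -> #   bit 5 = 1  t=0,i=0
  #.. -> #   bit 4 = 1  t=0,i=2
  .## -> #   bit 3 = 1  t=0,i=4
  .#. -> #   bit 2 = 1  t=0,i=1
  ..# -> #   bit 1 = 1  t=0,i=3
  ... -> .   bit 0 = 0  t=0,i=9
  bits 00111110 = 62

62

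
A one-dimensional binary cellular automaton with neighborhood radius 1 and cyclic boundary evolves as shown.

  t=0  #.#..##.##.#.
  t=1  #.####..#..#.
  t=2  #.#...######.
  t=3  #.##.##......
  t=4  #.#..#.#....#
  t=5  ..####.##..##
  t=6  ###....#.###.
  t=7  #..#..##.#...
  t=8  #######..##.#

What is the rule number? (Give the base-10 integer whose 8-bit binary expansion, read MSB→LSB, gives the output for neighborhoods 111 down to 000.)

30

  ###|.  b7=0 t=1,i=3
  ##.|.  b6=0 t=0,i=6
  #.#|.  b5=0 t=0,i=1
  #..|#  b4=1 t=0,i=3
  .##|#  b3=1 t=0,i=5
  .#.|#  b2=1 t=0,i=0
  ..#|#  b1=1 t=0,i=4
  ...|.  b0=0 t=2,i=4
  bits 00011110 = 30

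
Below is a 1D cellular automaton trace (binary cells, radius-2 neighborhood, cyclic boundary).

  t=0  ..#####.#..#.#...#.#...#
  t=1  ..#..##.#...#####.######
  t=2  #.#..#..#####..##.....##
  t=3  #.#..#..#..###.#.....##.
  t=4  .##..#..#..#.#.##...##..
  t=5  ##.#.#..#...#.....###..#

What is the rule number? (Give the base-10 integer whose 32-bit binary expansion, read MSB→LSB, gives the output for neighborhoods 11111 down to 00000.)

1913783772

  #####|.  b31=0 t=0,i=4
  ####.|#  b30=1 t=0,i=5
  ###.#|#  b29=1 t=0,i=6
  ###..|#  b28=1 t=1,i=23
  ##.##|.  b27=0 t=1,i=17
  ##.#.|.  b26=0 t=0,i=7
  ##..#|#  b25=1 t=1,i=0
  ##...|.  b24=0 t=2,i=17
  #.###|.  b23=0 t=1,i=18
  #.##.|.  b22=0 t=4,i=15
  #.#.#|.  b21=0 t=3,i=0
  #.#..|#  b20=1 t=0,i=8
  #..##|.  b19=0 t=0,i=1
  #..#.|.  b18=0 t=0,i=10
  #...#|#  b17=1 t=0,i=15
  #....|.  b16=0 t=2,i=18
  .####|.  b15=0 t=0,i=3
  .###.|.  b14=0 t=2,i=23
  .##.#|.  b13=0 t=1,i=6
  .##..|.  b12=0 t=2,i=16
  .#.##|.  b11=0 t=4,i=14
  .#.#.|#  b10=1 t=0,i=12
  .#..#|.  b9=0 t=0,i=0
  .#...|#  b8=1 t=0,i=14
  ..###|#  b7=1 t=0,i=2
  ..##.|#  b6=1 t=1,i=5
  ..#.#|.  b5=0 t=0,i=11
  ..#..|#  b4=1 t=0,i=23
  ...##|#  b3=1 t=1,i=11
  ...#.|#  b2=1 t=0,i=16
  ....#|.  b1=0 t=2,i=20
  .....|.  b0=0 t=2,i=19
  bits 01110010000100100000010111011100 = 1913783772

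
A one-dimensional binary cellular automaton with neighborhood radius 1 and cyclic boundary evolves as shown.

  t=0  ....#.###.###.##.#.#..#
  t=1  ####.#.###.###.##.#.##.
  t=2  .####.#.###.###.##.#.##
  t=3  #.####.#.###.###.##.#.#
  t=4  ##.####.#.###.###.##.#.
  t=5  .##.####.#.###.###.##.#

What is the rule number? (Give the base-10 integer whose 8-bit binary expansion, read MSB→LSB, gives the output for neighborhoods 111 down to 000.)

  nb ###: next=#  (t=0,i=7, bit7=1)
  nb ##.: next=#  (t=0,i=8, bit6=1)
  nb #.#: next=#  (t=0,i=5, bit5=1)
  nb #..: next=#  (t=0,i=0, bit4=1)
  nb .##: next=.  (t=0,i=6, bit3=0)
  nb .#.: next=.  (t=0,i=4, bit2=0)
  nb ..#: next=#  (t=0,i=3, bit1=1)
  nb ...: next=#  (t=0,i=1, bit0=1)
  bits 11110011 = 243

243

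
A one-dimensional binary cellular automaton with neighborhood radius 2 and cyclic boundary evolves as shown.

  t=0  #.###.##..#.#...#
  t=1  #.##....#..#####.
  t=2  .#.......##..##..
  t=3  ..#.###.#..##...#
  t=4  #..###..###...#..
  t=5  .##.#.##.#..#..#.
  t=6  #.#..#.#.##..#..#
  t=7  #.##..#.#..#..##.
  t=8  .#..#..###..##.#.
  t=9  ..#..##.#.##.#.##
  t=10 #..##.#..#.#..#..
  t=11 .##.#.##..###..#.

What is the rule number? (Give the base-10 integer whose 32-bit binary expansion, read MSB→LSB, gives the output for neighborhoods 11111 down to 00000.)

3264900873

  [31] ##### => #  t=1,i=13
  [30] ####. => #  t=1,i=14
  [29] ###.# => .  t=0,i=4
  [28] ###.. => .  t=4,i=5
  [27] ##.## => .  t=0,i=1
  [26] ##.#. => .  t=1,i=16
  [25] ##..# => #  t=0,i=8
  [24] ##... => .  t=1,i=4
  [23] #.### => #  t=0,i=2
  [22] #.##. => .  t=0,i=6
  [21] #.#.# => .  t=1,i=0
  [20] #.#.. => #  t=0,i=12
  [19] #..## => #  t=1,i=10
  [18] #..#. => .  t=0,i=9
  [17] #...# => #  t=0,i=14
  [16] #.... => .  t=1,i=5
  [15] .#### => .  t=1,i=12
  [14] .###. => #  t=0,i=3
  [13] .##.# => #  t=0,i=0
  [12] .##.. => .  t=0,i=7
  [11] .#.## => #  t=1,i=1
  [10] .#.#. => #  t=0,i=11
  [9] .#..# => #  t=1,i=9
  [8] .#... => #  t=0,i=13
  [7] ..### => .  t=1,i=11
  [6] ..##. => .  t=0,i=16
  [5] ..#.# => .  t=0,i=10
  [4] ..#.. => .  t=1,i=8
  [3] ...## => #  t=0,i=15
  [2] ...#. => .  t=1,i=7
  [1] ....# => .  t=1,i=6
  [0] ..... => #  t=2,i=4
  bits 11000010100110100110111100001001 = 3264900873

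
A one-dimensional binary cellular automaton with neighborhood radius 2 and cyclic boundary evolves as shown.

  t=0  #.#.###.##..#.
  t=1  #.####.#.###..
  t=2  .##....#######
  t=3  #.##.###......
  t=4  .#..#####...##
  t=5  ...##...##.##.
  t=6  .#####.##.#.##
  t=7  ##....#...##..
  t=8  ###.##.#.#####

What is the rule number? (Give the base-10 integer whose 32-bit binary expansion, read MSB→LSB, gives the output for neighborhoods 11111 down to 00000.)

464280014

  nb #####: next=.  (t=2,i=9, bit31=0)
  nb ####.: next=.  (t=1,i=4, bit30=0)
  nb ###.#: next=.  (t=0,i=6, bit29=0)
  nb ###..: next=#  (t=1,i=11, bit28=1)
  nb ##.##: next=#  (t=0,i=7, bit27=1)
  nb ##.#.: next=.  (t=1,i=6, bit26=0)
  nb ##..#: next=#  (t=0,i=10, bit25=1)
  nb ##...: next=#  (t=2,i=3, bit24=1)
  nb #.###: next=#  (t=0,i=4, bit23=1)
  nb #.##.: next=.  (t=0,i=8, bit22=0)
  nb #.#.#: next=#  (t=0,i=0, bit21=1)
  nb #.#..: next=.  (t=4,i=1, bit20=0)
  nb #..##: next=#  (t=4,i=3, bit19=1)
  nb #..#.: next=#  (t=0,i=11, bit18=1)
  nb #...#: next=.  (t=4,i=10, bit17=0)
  nb #....: next=.  (t=2,i=4, bit16=0)
  nb .####: next=.  (t=1,i=3, bit15=0)
  nb .###.: next=#  (t=0,i=5, bit14=1)
  nb .##.#: next=.  (t=3,i=3, bit13=0)
  nb .##..: next=#  (t=0,i=9, bit12=1)
  nb .#.##: next=#  (t=0,i=3, bit11=1)
  nb .#.#.: next=.  (t=0,i=1, bit10=0)
  nb .#..#: next=.  (t=4,i=2, bit9=0)
  nb .#...: next=#  (t=7,i=7, bit8=1)
  nb ..###: next=#  (t=2,i=7, bit7=1)
  nb ..##.: next=#  (t=4,i=12, bit6=1)
  nb ..#.#: next=.  (t=0,i=12, bit5=0)
  nb ..#..: next=.  (t=7,i=6, bit4=0)
  nb ...##: next=#  (t=2,i=6, bit3=1)
  nb ...#.: next=#  (t=3,i=13, bit2=1)
  nb ....#: next=#  (t=2,i=5, bit1=1)
  nb .....: next=.  (t=3,i=10, bit0=0)
  bits 00011011101011000101100111001110 = 464280014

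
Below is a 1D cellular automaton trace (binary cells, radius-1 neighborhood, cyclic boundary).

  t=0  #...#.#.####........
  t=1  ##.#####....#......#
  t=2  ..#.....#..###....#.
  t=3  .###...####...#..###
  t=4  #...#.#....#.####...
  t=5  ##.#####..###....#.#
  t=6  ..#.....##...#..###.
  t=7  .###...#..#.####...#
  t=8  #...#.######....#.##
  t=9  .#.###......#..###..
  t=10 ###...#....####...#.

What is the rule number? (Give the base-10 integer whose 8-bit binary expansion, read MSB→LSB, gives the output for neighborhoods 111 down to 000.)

  ###|.  b7=0 t=0,i=9
  ##.|.  b6=0 t=0,i=11
  #.#|#  b5=1 t=0,i=5
  #..|#  b4=1 t=0,i=1
  .##|.  b3=0 t=0,i=8
  .#.|#  b2=1 t=0,i=0
  ..#|#  b1=1 t=0,i=3
  ...|.  b0=0 t=0,i=2
  bits 00110110 = 54

54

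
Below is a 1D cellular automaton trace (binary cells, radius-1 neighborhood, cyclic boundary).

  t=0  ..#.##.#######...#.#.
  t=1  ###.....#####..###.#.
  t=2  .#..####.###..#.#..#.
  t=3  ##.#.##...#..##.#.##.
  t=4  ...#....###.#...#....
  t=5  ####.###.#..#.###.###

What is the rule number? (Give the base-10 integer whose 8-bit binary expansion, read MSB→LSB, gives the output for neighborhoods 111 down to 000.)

135

  ### -> #   bit 7 = 1  t=0,i=8
  ##. -> .   bit 6 = 0  t=0,i=5
  #.# -> .   bit 5 = 0  t=0,i=3
  #.. -> .   bit 4 = 0  t=0,i=14
  .## -> .   bit 3 = 0  t=0,i=4
  .#. -> #   bit 2 = 1  t=0,i=2
  ..# -> #   bit 1 = 1  t=0,i=1
  ... -> #   bit 0 = 1  t=0,i=0
  bits 10000111 = 135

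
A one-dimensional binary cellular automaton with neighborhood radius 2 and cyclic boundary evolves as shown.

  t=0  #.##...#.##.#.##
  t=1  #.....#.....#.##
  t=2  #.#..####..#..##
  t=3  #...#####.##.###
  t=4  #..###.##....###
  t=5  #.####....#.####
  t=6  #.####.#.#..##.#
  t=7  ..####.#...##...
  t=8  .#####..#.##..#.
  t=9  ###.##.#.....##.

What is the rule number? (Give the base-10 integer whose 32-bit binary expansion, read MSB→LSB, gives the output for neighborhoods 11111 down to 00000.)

  #####|.  b31=0 t=3,i=6
  ####.|#  b30=1 t=2,i=7
  ###.#|#  b29=1 t=0,i=0
  ###..|#  b28=1 t=1,i=0
  ##.##|.  b27=0 t=0,i=1
  ##.#.|.  b26=0 t=0,i=11
  ##..#|.  b25=0 t=2,i=9
  ##...|.  b24=0 t=0,i=4
  #.###|#  b23=1 t=0,i=14
  #.##.|.  b22=0 t=0,i=2
  #.#.#|#  b21=1 t=0,i=12
  #.#..|.  b20=0 t=2,i=2
  #..##|#  b19=1 t=2,i=4
  #..#.|#  b18=1 t=2,i=10
  #...#|.  b17=0 t=0,i=5
  #....|#  b16=1 t=1,i=2
  .####|#  b15=1 t=2,i=6
  .###.|#  b14=1 t=0,i=15
  .##.#|.  b13=0 t=0,i=10
  .##..|.  b12=0 t=0,i=3
  .#.##|.  b11=0 t=0,i=8
  .#.#.|.  b10=0 t=6,i=8
  .#..#|.  b9=0 t=2,i=3
  .#...|#  b8=1 t=1,i=7
  ..###|#  b7=1 t=2,i=5
  ..##.|#  b6=1 t=6,i=12
  ..#.#|.  b5=0 t=0,i=7
  ..#..|#  b4=1 t=1,i=6
  ...##|#  b3=1 t=3,i=3
  ...#.|#  b2=1 t=0,i=6
  ....#|.  b1=0 t=1,i=4
  .....|.  b0=0 t=1,i=3
  bits 01110000101011011100000111011100 = 1890435548

1890435548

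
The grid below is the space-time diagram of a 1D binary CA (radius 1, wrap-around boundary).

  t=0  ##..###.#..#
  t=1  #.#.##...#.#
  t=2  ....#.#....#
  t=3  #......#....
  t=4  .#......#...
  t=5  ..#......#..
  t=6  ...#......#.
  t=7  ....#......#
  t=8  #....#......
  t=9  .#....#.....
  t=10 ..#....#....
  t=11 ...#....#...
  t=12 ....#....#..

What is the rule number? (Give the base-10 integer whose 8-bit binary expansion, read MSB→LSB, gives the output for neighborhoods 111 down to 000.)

152

  ###|#  b7=1 t=0,i=0
  ##.|.  b6=0 t=0,i=1
  #.#|.  b5=0 t=0,i=7
  #..|#  b4=1 t=0,i=2
  .##|#  b3=1 t=0,i=4
  .#.|.  b2=0 t=0,i=8
  ..#|.  b1=0 t=0,i=3
  ...|.  b0=0 t=1,i=7
  bits 10011000 = 152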